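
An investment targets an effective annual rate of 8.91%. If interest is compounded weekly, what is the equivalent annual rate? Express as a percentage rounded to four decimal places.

8.5422%

(1 + r/52)^52 − 1 = 0.0891, so 1 + r/52 = 1.0891^(1/52).
r/52 = 0.001643, so r = 0.085422 = 8.5422%.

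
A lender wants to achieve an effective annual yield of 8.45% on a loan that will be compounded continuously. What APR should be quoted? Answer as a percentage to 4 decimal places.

Continuous: nominal r satisfies e^r − 1 = 0.0845.
r = ln(1 + 0.0845) = ln(1.0845) = 0.081119 = 8.1119%.

8.1119%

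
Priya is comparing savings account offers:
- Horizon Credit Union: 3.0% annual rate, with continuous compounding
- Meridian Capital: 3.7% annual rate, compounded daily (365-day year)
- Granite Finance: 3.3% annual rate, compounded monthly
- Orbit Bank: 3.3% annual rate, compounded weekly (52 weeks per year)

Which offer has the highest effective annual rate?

Horizon Credit Union: e^0.030 − 1 = 3.045%
Meridian Capital: (1 + 0.037/365)^365 − 1 = 3.769%
Granite Finance: (1 + 0.033/12)^12 − 1 = 3.350%
Orbit Bank: (1 + 0.033/52)^52 − 1 = 3.354%
The highest effective annual rate is Meridian Capital at 3.769%.

Meridian Capital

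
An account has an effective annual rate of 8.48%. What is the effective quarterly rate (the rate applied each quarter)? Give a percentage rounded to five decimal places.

2.05574%

The per-quarter rate i satisfies (1 + i)^4 = 1 + 0.0848.
i = 1.0848^(1/4) − 1 = 0.0205574 = 2.05574%.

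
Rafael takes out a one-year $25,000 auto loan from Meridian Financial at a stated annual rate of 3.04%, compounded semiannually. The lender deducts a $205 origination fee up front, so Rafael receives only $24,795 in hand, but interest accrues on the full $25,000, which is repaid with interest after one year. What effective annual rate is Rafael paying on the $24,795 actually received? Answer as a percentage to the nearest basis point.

Amount owed after one year: 25,000 × (1 + 0.0304/2)^2 = 25,000 × 1.030631 = $25,765.78.
Effective rate on net proceeds: 25,765.78 / 24,795 − 1 = 0.039152 = 3.92%.

3.92%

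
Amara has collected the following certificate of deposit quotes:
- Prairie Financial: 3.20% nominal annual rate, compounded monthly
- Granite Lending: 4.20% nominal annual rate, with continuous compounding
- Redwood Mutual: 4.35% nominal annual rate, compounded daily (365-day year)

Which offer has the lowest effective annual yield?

Prairie Financial

Prairie Financial: (1 + 0.0320/12)^12 − 1 = 3.247%
Granite Lending: e^0.0420 − 1 = 4.289%
Redwood Mutual: (1 + 0.0435/365)^365 − 1 = 4.446%
The lowest effective annual rate is Prairie Financial at 3.247%.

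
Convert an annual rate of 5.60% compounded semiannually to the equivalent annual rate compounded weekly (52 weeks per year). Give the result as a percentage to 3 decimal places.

5.526%

EAR = (1 + 0.0560/2)^2 − 1 = 0.056784.
Solve (1 + r/52)^52 = 1.056784: r/52 = 1.056784^(1/52) − 1 = 0.001063, so r = 0.055260 = 5.526%.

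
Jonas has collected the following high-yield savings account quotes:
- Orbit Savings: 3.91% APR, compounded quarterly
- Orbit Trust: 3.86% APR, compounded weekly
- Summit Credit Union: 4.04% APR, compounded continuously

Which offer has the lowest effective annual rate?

Orbit Savings: (1 + 0.0391/4)^4 − 1 = 3.968%
Orbit Trust: (1 + 0.0386/52)^52 − 1 = 3.934%
Summit Credit Union: e^0.0404 − 1 = 4.123%
The lowest effective annual rate is Orbit Trust at 3.934%.

Orbit Trust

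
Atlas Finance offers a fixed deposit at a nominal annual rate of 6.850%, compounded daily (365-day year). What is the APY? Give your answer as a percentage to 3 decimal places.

7.089%

EAR = (1 + 0.06850/365)^365 − 1.
= (1 + 0.000188)^365 − 1 = 1.070894 − 1 = 7.089%.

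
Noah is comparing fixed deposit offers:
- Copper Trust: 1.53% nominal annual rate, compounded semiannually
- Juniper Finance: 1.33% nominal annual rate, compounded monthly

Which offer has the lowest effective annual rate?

Juniper Finance

Copper Trust: (1 + 0.0153/2)^2 − 1 = 1.536%
Juniper Finance: (1 + 0.0133/12)^12 − 1 = 1.338%
The lowest effective annual rate is Juniper Finance at 1.338%.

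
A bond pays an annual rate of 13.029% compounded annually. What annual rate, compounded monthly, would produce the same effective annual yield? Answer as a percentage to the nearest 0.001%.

Compounded annually, EAR = nominal = 0.130290.
Solve (1 + r/12)^12 = 1.130290: r/12 = 1.130290^(1/12) − 1 = 0.010258, so r = 0.123101 = 12.310%.

12.310%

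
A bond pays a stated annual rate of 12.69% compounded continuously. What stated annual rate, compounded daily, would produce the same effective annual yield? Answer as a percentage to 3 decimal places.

12.692%

EAR under continuous compounding: e^0.1269 − 1 = 0.135303.
Solve (1 + r/365)^365 = 1.135303: r/365 = 1.135303^(1/365) − 1 = 0.000348, so r = 0.126922 = 12.692%.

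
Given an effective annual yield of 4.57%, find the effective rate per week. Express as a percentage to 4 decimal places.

The per-week rate i satisfies (1 + i)^52 = 1 + 0.0457.
i = 1.0457^(1/52) − 1 = 0.0008597 = 0.0860%.

0.0860%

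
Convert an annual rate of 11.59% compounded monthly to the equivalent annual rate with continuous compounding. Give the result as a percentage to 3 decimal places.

EAR = (1 + 0.1159/12)^12 − 1 = 0.122259.
Equivalent continuous rate: r = ln(1 + 0.122259) = 0.115344 = 11.534%.

11.534%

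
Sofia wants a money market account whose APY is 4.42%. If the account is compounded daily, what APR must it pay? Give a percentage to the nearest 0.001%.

4.325%

(1 + r/365)^365 − 1 = 0.0442, so 1 + r/365 = 1.0442^(1/365).
r/365 = 0.000119, so r = 0.043254 = 4.325%.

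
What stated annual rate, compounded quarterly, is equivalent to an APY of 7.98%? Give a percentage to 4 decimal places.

(1 + r/4)^4 − 1 = 0.0798, so 1 + r/4 = 1.0798^(1/4).
r/4 = 0.019379, so r = 0.077517 = 7.7517%.

7.7517%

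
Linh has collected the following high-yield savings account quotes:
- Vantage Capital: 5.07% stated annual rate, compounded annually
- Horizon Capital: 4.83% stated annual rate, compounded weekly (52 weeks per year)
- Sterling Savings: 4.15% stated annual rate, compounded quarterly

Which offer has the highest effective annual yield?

Vantage Capital: compounded annually, EAR = 5.070%
Horizon Capital: (1 + 0.0483/52)^52 − 1 = 4.946%
Sterling Savings: (1 + 0.0415/4)^4 − 1 = 4.215%
The highest effective annual rate is Vantage Capital at 5.070%.

Vantage Capital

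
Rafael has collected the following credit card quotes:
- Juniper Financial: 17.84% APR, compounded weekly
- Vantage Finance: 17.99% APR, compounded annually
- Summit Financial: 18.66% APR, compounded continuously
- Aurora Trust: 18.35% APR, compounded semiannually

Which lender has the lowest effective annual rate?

Vantage Finance

Juniper Financial: (1 + 0.1784/52)^52 − 1 = 19.494%
Vantage Finance: compounded annually, EAR = 17.990%
Summit Financial: e^0.1866 − 1 = 20.515%
Aurora Trust: (1 + 0.1835/2)^2 − 1 = 19.192%
The lowest effective annual rate is Vantage Finance at 17.990%.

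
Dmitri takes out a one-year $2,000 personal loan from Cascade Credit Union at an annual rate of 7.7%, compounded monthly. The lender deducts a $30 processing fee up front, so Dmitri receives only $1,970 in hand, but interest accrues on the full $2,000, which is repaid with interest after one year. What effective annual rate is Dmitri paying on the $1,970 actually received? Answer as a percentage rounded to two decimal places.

9.62%

Amount owed after one year: 2,000 × (1 + 0.077/12)^12 = 2,000 × 1.079776 = $2,159.55.
Effective rate on net proceeds: 2,159.55 / 1,970 − 1 = 0.096220 = 9.62%.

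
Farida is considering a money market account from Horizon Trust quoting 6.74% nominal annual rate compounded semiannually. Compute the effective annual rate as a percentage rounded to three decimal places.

EAR = (1 + 0.0674/2)^2 − 1.
= (1 + 0.033700)^2 − 1 = 1.068536 − 1 = 6.854%.

6.854%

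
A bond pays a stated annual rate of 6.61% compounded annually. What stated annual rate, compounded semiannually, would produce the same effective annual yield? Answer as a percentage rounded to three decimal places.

Compounded annually, EAR = nominal = 0.066100.
Solve (1 + r/2)^2 = 1.066100: r/2 = 1.066100^(1/2) − 1 = 0.032521, so r = 0.065042 = 6.504%.

6.504%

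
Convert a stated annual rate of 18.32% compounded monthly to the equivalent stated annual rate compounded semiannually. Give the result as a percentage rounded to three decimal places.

EAR = (1 + 0.1832/12)^12 − 1 = 0.199393.
Solve (1 + r/2)^2 = 1.199393: r/2 = 1.199393^(1/2) − 1 = 0.095168, so r = 0.190336 = 19.034%.

19.034%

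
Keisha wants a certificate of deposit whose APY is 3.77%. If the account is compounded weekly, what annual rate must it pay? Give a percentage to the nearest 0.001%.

3.702%

(1 + r/52)^52 − 1 = 0.0377, so 1 + r/52 = 1.0377^(1/52).
r/52 = 0.000712, so r = 0.037020 = 3.702%.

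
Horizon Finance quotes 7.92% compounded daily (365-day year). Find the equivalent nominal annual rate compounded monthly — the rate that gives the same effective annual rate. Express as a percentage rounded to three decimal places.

EAR = (1 + 0.0792/365)^365 − 1 = 0.082411.
Solve (1 + r/12)^12 = 1.082411: r/12 = 1.082411^(1/12) − 1 = 0.006621, so r = 0.079453 = 7.945%.

7.945%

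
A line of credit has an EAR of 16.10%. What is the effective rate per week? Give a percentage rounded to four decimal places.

0.2875%

The per-week rate i satisfies (1 + i)^52 = 1 + 0.1610.
i = 1.1610^(1/52) − 1 = 0.0028749 = 0.2875%.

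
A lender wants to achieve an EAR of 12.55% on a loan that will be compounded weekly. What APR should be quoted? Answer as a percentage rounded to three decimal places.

11.836%

(1 + r/52)^52 − 1 = 0.1255, so 1 + r/52 = 1.1255^(1/52).
r/52 = 0.002276, so r = 0.118362 = 11.836%.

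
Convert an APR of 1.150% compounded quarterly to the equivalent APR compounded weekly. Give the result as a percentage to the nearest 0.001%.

1.148%

EAR = (1 + 0.01150/4)^4 − 1 = 0.011550.
Solve (1 + r/52)^52 = 1.011550: r/52 = 1.011550^(1/52) − 1 = 0.000221, so r = 0.011485 = 1.148%.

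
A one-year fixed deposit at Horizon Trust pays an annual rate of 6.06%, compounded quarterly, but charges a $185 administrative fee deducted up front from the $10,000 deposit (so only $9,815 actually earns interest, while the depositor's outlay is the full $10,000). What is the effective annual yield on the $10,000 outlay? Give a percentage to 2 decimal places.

Value after one year: 9,815 × (1 + 0.0606/4)^4 = 9,815 × 1.061991 = $10,423.44.
Effective yield on the $10,000 outlay: 10,423.44 / 10,000 − 1 = 0.042344 = 4.23%.

4.23%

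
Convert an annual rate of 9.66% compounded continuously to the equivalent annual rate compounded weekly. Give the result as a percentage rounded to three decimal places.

9.669%

EAR under continuous compounding: e^0.0966 − 1 = 0.101420.
Solve (1 + r/52)^52 = 1.101420: r/52 = 1.101420^(1/52) − 1 = 0.001859, so r = 0.096690 = 9.669%.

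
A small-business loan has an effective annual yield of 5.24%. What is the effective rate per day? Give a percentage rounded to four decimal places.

The per-day rate i satisfies (1 + i)^365 = 1 + 0.0524.
i = 1.0524^(1/365) − 1 = 0.0001399 = 0.0140%.

0.0140%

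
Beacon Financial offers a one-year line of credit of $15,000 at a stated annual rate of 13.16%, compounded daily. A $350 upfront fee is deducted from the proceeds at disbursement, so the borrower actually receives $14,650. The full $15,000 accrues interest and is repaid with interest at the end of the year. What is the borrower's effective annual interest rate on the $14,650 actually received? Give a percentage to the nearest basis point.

Amount owed after one year: 15,000 × (1 + 0.1316/365)^365 = 15,000 × 1.140625 = $17,109.37.
Effective rate on net proceeds: 17,109.37 / 14,650 − 1 = 0.167875 = 16.79%.

16.79%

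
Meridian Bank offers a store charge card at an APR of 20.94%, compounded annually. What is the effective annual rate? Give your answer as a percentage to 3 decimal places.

20.940%

Annual compounding means the effective rate equals the nominal rate: 20.940%.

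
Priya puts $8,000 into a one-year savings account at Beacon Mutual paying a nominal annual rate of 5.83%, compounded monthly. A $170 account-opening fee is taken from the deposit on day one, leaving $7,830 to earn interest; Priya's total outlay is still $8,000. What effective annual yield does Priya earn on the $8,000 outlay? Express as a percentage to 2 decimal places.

3.74%

Value after one year: 7,830 × (1 + 0.0583/12)^12 = 7,830 × 1.059883 = $8,298.89.
Effective yield on the $8,000 outlay: 8,298.89 / 8,000 − 1 = 0.037361 = 3.74%.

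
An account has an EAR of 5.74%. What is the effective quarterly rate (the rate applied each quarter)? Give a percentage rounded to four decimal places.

The per-quarter rate i satisfies (1 + i)^4 = 1 + 0.0574.
i = 1.0574^(1/4) − 1 = 0.0140511 = 1.4051%.

1.4051%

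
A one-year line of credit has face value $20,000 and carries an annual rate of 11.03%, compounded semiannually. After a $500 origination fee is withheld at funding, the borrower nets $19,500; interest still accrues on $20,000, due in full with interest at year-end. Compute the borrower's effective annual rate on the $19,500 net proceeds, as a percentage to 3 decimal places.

Amount owed after one year: 20,000 × (1 + 0.1103/2)^2 = 20,000 × 1.113342 = $22,266.83.
Effective rate on net proceeds: 22,266.83 / 19,500 − 1 = 0.141889 = 14.189%.

14.189%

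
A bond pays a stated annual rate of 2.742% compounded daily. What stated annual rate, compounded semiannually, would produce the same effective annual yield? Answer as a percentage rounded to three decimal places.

2.761%

EAR = (1 + 0.02742/365)^365 − 1 = 0.027798.
Solve (1 + r/2)^2 = 1.027798: r/2 = 1.027798^(1/2) − 1 = 0.013804, so r = 0.027608 = 2.761%.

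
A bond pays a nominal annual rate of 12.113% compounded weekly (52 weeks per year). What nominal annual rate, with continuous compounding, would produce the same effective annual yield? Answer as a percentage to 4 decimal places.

EAR = (1 + 0.12113/52)^52 − 1 = 0.128613.
Equivalent continuous rate: r = ln(1 + 0.128613) = 0.120989 = 12.0989%.

12.0989%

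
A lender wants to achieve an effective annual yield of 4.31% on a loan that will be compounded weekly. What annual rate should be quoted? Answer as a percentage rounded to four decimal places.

4.2214%

(1 + r/52)^52 − 1 = 0.0431, so 1 + r/52 = 1.0431^(1/52).
r/52 = 0.000812, so r = 0.042214 = 4.2214%.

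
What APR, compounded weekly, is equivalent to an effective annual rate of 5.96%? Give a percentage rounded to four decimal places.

(1 + r/52)^52 − 1 = 0.0596, so 1 + r/52 = 1.0596^(1/52).
r/52 = 0.001114, so r = 0.057924 = 5.7924%.

5.7924%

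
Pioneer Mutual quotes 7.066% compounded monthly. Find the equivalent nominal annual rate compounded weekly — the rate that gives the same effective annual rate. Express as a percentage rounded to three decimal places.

EAR = (1 + 0.07066/12)^12 − 1 = 0.072994.
Solve (1 + r/52)^52 = 1.072994: r/52 = 1.072994^(1/52) − 1 = 0.001356, so r = 0.070501 = 7.050%.

7.050%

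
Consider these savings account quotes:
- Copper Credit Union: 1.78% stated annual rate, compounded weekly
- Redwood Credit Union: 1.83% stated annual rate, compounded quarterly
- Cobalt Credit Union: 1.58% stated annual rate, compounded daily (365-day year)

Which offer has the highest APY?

Copper Credit Union: (1 + 0.0178/52)^52 − 1 = 1.796%
Redwood Credit Union: (1 + 0.0183/4)^4 − 1 = 1.843%
Cobalt Credit Union: (1 + 0.0158/365)^365 − 1 = 1.593%
The highest effective annual rate is Redwood Credit Union at 1.843%.

Redwood Credit Union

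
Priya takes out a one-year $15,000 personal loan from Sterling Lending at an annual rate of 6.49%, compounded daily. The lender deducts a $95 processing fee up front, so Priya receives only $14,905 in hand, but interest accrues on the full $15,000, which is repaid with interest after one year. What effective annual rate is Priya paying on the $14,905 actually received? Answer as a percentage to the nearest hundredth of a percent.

Amount owed after one year: 15,000 × (1 + 0.0649/365)^365 = 15,000 × 1.067046 = $16,005.69.
Effective rate on net proceeds: 16,005.69 / 14,905 − 1 = 0.073847 = 7.38%.

7.38%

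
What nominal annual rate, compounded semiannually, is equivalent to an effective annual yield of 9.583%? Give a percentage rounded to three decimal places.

(1 + r/2)^2 − 1 = 0.09583, so 1 + r/2 = 1.09583^(1/2).
r/2 = 0.046819, so r = 0.093638 = 9.364%.

9.364%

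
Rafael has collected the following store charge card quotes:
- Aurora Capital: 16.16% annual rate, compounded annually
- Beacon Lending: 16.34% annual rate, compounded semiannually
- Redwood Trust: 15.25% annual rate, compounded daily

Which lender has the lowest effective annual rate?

Aurora Capital

Aurora Capital: compounded annually, EAR = 16.160%
Beacon Lending: (1 + 0.1634/2)^2 − 1 = 17.007%
Redwood Trust: (1 + 0.1525/365)^365 − 1 = 16.471%
The lowest effective annual rate is Aurora Capital at 16.160%.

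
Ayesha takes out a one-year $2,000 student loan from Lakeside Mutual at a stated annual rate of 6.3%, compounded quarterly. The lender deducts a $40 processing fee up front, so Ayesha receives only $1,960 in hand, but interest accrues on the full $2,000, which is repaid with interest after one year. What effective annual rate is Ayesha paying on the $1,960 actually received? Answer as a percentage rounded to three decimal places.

8.623%

Amount owed after one year: 2,000 × (1 + 0.063/4)^4 = 2,000 × 1.064504 = $2,129.01.
Effective rate on net proceeds: 2,129.01 / 1,960 − 1 = 0.086229 = 8.623%.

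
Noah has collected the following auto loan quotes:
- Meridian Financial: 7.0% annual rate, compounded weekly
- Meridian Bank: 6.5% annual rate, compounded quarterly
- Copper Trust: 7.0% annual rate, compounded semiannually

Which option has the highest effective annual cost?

Meridian Financial: (1 + 0.070/52)^52 − 1 = 7.246%
Meridian Bank: (1 + 0.065/4)^4 − 1 = 6.660%
Copper Trust: (1 + 0.070/2)^2 − 1 = 7.122%
The highest effective annual rate is Meridian Financial at 7.246%.

Meridian Financial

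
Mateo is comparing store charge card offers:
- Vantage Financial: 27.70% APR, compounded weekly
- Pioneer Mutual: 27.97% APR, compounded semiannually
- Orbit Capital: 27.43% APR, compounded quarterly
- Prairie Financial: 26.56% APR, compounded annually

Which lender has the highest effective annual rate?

Vantage Financial

Vantage Financial: (1 + 0.2770/52)^52 − 1 = 31.820%
Pioneer Mutual: (1 + 0.2797/2)^2 − 1 = 29.926%
Orbit Capital: (1 + 0.2743/4)^4 − 1 = 30.383%
Prairie Financial: compounded annually, EAR = 26.560%
The highest effective annual rate is Vantage Financial at 31.820%.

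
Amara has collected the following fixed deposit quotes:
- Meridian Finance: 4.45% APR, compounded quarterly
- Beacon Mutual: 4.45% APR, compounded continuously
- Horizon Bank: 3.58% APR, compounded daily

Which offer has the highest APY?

Meridian Finance: (1 + 0.0445/4)^4 − 1 = 4.525%
Beacon Mutual: e^0.0445 − 1 = 4.550%
Horizon Bank: (1 + 0.0358/365)^365 − 1 = 3.645%
The highest effective annual rate is Beacon Mutual at 4.550%.

Beacon Mutual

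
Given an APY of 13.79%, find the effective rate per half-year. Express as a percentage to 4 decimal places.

The per-half-year rate i satisfies (1 + i)^2 = 1 + 0.1379.
i = 1.1379^(1/2) − 1 = 0.0667240 = 6.6724%.

6.6724%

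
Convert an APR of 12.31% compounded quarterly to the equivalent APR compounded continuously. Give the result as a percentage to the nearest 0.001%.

EAR = (1 + 0.1231/4)^4 − 1 = 0.128900.
Equivalent continuous rate: r = ln(1 + 0.128900) = 0.121244 = 12.124%.

12.124%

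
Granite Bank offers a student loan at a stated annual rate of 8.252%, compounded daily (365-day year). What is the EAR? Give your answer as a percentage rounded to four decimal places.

8.6010%

EAR = (1 + 0.08252/365)^365 − 1.
= 1.086010 − 1 = 8.6010%.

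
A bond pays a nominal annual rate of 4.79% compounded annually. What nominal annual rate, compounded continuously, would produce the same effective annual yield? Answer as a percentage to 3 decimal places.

4.679%

Compounded annually, EAR = nominal = 0.047900.
Equivalent continuous rate: r = ln(1 + 0.047900) = 0.046788 = 4.679%.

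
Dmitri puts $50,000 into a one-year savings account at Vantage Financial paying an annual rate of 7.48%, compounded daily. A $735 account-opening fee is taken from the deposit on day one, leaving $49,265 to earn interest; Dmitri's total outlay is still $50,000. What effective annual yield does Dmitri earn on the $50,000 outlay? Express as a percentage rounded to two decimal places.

Value after one year: 49,265 × (1 + 0.0748/365)^365 = 49,265 × 1.077660 = $53,090.94.
Effective yield on the $50,000 outlay: 53,090.94 / 50,000 − 1 = 0.061819 = 6.18%.

6.18%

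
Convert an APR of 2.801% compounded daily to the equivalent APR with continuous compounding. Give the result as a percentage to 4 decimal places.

2.8009%

EAR = (1 + 0.02801/365)^365 − 1 = 0.028405.
Equivalent continuous rate: r = ln(1 + 0.028405) = 0.028009 = 2.8009%.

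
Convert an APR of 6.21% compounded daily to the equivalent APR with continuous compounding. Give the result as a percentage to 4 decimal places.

6.2095%

EAR = (1 + 0.0621/365)^365 − 1 = 0.064063.
Equivalent continuous rate: r = ln(1 + 0.064063) = 0.062095 = 6.2095%.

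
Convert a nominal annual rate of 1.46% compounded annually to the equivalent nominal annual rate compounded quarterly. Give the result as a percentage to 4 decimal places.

Compounded annually, EAR = nominal = 0.014600.
Solve (1 + r/4)^4 = 1.014600: r/4 = 1.014600^(1/4) − 1 = 0.003630, so r = 0.014521 = 1.4521%.

1.4521%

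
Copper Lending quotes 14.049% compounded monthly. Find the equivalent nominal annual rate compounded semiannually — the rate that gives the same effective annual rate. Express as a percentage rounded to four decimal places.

14.4667%

EAR = (1 + 0.14049/12)^12 − 1 = 0.149899.
Solve (1 + r/2)^2 = 1.149899: r/2 = 1.149899^(1/2) − 1 = 0.072333, so r = 0.144667 = 14.4667%.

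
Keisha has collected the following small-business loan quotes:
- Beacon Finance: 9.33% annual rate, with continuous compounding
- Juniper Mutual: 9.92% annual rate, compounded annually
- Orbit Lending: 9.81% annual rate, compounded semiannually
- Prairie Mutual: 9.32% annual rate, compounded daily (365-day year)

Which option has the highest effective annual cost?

Beacon Finance: e^0.0933 − 1 = 9.779%
Juniper Mutual: compounded annually, EAR = 9.920%
Orbit Lending: (1 + 0.0981/2)^2 − 1 = 10.051%
Prairie Mutual: (1 + 0.0932/365)^365 − 1 = 9.767%
The highest effective annual rate is Orbit Lending at 10.051%.

Orbit Lending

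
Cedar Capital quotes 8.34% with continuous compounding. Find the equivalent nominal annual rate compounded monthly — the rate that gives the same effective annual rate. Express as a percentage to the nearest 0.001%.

8.369%

EAR under continuous compounding: e^0.0834 − 1 = 0.086977.
Solve (1 + r/12)^12 = 1.086977: r/12 = 1.086977^(1/12) − 1 = 0.006974, so r = 0.083690 = 8.369%.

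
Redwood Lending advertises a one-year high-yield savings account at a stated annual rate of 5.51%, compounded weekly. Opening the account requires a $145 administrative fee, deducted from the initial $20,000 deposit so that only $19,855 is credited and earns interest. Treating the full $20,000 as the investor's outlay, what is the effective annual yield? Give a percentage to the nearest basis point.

Value after one year: 19,855 × (1 + 0.0551/52)^52 = 19,855 × 1.056615 = $20,979.10.
Effective yield on the $20,000 outlay: 20,979.10 / 20,000 − 1 = 0.048955 = 4.90%.

4.90%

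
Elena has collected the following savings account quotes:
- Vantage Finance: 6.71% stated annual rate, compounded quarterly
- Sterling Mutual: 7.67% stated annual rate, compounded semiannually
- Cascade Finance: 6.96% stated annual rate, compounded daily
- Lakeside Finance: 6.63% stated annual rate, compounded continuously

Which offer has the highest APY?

Vantage Finance: (1 + 0.0671/4)^4 − 1 = 6.881%
Sterling Mutual: (1 + 0.0767/2)^2 − 1 = 7.817%
Cascade Finance: (1 + 0.0696/365)^365 − 1 = 7.207%
Lakeside Finance: e^0.0663 − 1 = 6.855%
The highest effective annual rate is Sterling Mutual at 7.817%.

Sterling Mutual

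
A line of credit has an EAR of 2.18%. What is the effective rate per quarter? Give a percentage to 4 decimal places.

The per-quarter rate i satisfies (1 + i)^4 = 1 + 0.0218.
i = 1.0218^(1/4) − 1 = 0.0054060 = 0.5406%.

0.5406%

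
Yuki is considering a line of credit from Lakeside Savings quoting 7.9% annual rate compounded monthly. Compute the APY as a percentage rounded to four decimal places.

EAR = (1 + 0.079/12)^12 − 1.
= 1.081924 − 1 = 8.1924%.

8.1924%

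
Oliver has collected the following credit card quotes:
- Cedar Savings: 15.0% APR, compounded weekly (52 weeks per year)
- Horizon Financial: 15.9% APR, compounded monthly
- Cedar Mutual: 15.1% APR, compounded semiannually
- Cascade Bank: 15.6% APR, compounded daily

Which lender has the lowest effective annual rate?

Cedar Mutual

Cedar Savings: (1 + 0.150/52)^52 − 1 = 16.158%
Horizon Financial: (1 + 0.159/12)^12 − 1 = 17.111%
Cedar Mutual: (1 + 0.151/2)^2 − 1 = 15.670%
Cascade Bank: (1 + 0.156/365)^365 − 1 = 16.879%
The lowest effective annual rate is Cedar Mutual at 15.670%.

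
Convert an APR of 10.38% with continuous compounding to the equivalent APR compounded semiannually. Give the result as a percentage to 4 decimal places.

10.6541%

EAR under continuous compounding: e^0.1038 − 1 = 0.109379.
Solve (1 + r/2)^2 = 1.109379: r/2 = 1.109379^(1/2) − 1 = 0.053270, so r = 0.106541 = 10.6541%.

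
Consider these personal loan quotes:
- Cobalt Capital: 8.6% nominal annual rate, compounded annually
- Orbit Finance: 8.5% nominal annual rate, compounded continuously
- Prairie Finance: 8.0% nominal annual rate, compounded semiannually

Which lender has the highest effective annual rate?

Cobalt Capital: compounded annually, EAR = 8.600%
Orbit Finance: e^0.085 − 1 = 8.872%
Prairie Finance: (1 + 0.080/2)^2 − 1 = 8.160%
The highest effective annual rate is Orbit Finance at 8.872%.

Orbit Finance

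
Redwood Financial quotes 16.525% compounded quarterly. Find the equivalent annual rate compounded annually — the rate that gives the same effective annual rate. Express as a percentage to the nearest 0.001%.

17.578%

EAR = (1 + 0.16525/4)^4 − 1 = 0.175775.
Compounded annually, the equivalent nominal rate is the EAR itself: 17.578%.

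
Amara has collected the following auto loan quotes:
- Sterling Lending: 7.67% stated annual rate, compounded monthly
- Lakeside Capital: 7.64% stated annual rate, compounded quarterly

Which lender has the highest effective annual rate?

Sterling Lending: (1 + 0.0767/12)^12 − 1 = 7.945%
Lakeside Capital: (1 + 0.0764/4)^4 − 1 = 7.862%
The highest effective annual rate is Sterling Lending at 7.945%.

Sterling Lending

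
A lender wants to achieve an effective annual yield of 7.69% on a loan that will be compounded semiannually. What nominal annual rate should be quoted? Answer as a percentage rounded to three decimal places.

7.548%

(1 + r/2)^2 − 1 = 0.0769, so 1 + r/2 = 1.0769^(1/2).
r/2 = 0.037738, so r = 0.075476 = 7.548%.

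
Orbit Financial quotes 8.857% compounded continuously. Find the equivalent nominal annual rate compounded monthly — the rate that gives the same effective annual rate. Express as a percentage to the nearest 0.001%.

EAR under continuous compounding: e^0.08857 − 1 = 0.092611.
Solve (1 + r/12)^12 = 1.092611: r/12 = 1.092611^(1/12) − 1 = 0.007408, so r = 0.088898 = 8.890%.

8.890%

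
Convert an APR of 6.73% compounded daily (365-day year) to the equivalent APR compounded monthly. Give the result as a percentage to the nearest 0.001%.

6.748%

EAR = (1 + 0.0673/365)^365 − 1 = 0.069610.
Solve (1 + r/12)^12 = 1.069610: r/12 = 1.069610^(1/12) − 1 = 0.005624, so r = 0.067483 = 6.748%.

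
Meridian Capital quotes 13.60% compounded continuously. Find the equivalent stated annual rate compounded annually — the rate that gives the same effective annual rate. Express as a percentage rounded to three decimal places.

14.568%

EAR under continuous compounding: e^0.1360 − 1 = 0.145682.
Compounded annually, the equivalent nominal rate is the EAR itself: 14.568%.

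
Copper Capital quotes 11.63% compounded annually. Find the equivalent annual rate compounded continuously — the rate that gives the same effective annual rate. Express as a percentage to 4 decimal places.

11.0020%

Compounded annually, EAR = nominal = 0.116300.
Equivalent continuous rate: r = ln(1 + 0.116300) = 0.110020 = 11.0020%.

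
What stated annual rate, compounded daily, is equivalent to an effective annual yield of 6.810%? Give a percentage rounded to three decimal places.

(1 + r/365)^365 − 1 = 0.06810, so 1 + r/365 = 1.06810^(1/365).
r/365 = 0.000181, so r = 0.065887 = 6.589%.

6.589%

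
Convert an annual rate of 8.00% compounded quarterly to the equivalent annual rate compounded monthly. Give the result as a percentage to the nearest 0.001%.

7.947%

EAR = (1 + 0.0800/4)^4 − 1 = 0.082432.
Solve (1 + r/12)^12 = 1.082432: r/12 = 1.082432^(1/12) − 1 = 0.006623, so r = 0.079473 = 7.947%.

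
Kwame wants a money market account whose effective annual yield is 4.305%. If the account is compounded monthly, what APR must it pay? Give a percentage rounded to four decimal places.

(1 + r/12)^12 − 1 = 0.04305, so 1 + r/12 = 1.04305^(1/12).
r/12 = 0.003519, so r = 0.042223 = 4.2223%.

4.2223%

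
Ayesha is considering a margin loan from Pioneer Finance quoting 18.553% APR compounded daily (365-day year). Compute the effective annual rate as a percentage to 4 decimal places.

20.3800%

EAR = (1 + 0.18553/365)^365 − 1.
= (1 + 0.000508)^365 − 1 = 1.203800 − 1 = 20.3800%.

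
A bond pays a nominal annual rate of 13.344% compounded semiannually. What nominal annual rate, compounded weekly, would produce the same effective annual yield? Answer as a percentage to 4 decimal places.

12.9338%

EAR = (1 + 0.13344/2)^2 − 1 = 0.137892.
Solve (1 + r/52)^52 = 1.137892: r/52 = 1.137892^(1/52) − 1 = 0.002487, so r = 0.129338 = 12.9338%.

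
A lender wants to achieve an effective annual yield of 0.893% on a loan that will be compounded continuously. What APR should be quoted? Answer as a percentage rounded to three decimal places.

0.889%

Continuous: nominal r satisfies e^r − 1 = 0.00893.
r = ln(1 + 0.00893) = ln(1.00893) = 0.008890 = 0.889%.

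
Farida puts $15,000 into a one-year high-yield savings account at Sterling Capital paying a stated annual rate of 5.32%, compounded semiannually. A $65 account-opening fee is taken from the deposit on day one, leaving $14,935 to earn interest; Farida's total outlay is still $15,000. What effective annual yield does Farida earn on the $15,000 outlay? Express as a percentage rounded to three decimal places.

Value after one year: 14,935 × (1 + 0.0532/2)^2 = 14,935 × 1.053908 = $15,740.11.
Effective yield on the $15,000 outlay: 15,740.11 / 15,000 − 1 = 0.049341 = 4.934%.

4.934%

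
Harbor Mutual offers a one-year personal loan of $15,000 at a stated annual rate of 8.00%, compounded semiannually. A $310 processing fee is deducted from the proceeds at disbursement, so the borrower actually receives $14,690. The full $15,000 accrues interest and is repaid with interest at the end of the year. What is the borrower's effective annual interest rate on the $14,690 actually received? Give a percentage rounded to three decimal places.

10.442%

Amount owed after one year: 15,000 × (1 + 0.0800/2)^2 = 15,000 × 1.081600 = $16,224.00.
Effective rate on net proceeds: 16,224.00 / 14,690 − 1 = 0.104425 = 10.442%.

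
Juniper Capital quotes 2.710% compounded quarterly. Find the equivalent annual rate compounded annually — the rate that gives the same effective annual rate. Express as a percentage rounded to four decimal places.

EAR = (1 + 0.02710/4)^4 − 1 = 0.027377.
Compounded annually, the equivalent nominal rate is the EAR itself: 2.7377%.

2.7377%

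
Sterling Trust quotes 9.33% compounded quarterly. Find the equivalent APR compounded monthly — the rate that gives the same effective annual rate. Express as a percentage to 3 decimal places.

EAR = (1 + 0.0933/4)^4 − 1 = 0.096615.
Solve (1 + r/12)^12 = 1.096615: r/12 = 1.096615^(1/12) − 1 = 0.007715, so r = 0.092584 = 9.258%.

9.258%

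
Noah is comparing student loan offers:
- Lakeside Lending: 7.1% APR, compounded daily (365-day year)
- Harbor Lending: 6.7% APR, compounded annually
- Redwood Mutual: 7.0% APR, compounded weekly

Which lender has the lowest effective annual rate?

Lakeside Lending: (1 + 0.071/365)^365 − 1 = 7.357%
Harbor Lending: compounded annually, EAR = 6.700%
Redwood Mutual: (1 + 0.070/52)^52 − 1 = 7.246%
The lowest effective annual rate is Harbor Lending at 6.700%.

Harbor Lending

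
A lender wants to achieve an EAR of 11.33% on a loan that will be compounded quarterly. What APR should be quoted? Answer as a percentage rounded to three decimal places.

(1 + r/4)^4 − 1 = 0.1133, so 1 + r/4 = 1.1133^(1/4).
r/4 = 0.027195, so r = 0.108781 = 10.878%.

10.878%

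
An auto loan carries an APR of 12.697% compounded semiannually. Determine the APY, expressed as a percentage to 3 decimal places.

13.100%

EAR = (1 + 0.12697/2)^2 − 1.
= (1 + 0.063485)^2 − 1 = 1.131000 − 1 = 13.100%.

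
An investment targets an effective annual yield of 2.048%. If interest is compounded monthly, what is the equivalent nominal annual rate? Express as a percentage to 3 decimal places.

(1 + r/12)^12 − 1 = 0.02048, so 1 + r/12 = 1.02048^(1/12).
r/12 = 0.001691, so r = 0.020290 = 2.029%.

2.029%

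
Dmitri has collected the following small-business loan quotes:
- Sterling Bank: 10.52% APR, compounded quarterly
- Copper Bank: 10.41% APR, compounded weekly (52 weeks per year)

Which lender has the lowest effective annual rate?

Sterling Bank: (1 + 0.1052/4)^4 − 1 = 10.942%
Copper Bank: (1 + 0.1041/52)^52 − 1 = 10.960%
The lowest effective annual rate is Sterling Bank at 10.942%.

Sterling Bank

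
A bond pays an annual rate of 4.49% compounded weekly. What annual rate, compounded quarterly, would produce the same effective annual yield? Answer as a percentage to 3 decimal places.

EAR = (1 + 0.0449/52)^52 − 1 = 0.045903.
Solve (1 + r/4)^4 = 1.045903: r/4 = 1.045903^(1/4) − 1 = 0.011283, so r = 0.045133 = 4.513%.

4.513%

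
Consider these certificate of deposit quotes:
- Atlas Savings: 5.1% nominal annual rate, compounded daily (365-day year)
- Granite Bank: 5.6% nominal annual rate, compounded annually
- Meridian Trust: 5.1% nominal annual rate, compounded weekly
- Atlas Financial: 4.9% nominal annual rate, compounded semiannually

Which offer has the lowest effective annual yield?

Atlas Savings: (1 + 0.051/365)^365 − 1 = 5.232%
Granite Bank: compounded annually, EAR = 5.600%
Meridian Trust: (1 + 0.051/52)^52 − 1 = 5.230%
Atlas Financial: (1 + 0.049/2)^2 − 1 = 4.960%
The lowest effective annual rate is Atlas Financial at 4.960%.

Atlas Financial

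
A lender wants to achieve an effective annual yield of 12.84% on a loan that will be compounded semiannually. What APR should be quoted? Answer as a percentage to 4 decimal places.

12.4523%

(1 + r/2)^2 − 1 = 0.1284, so 1 + r/2 = 1.1284^(1/2).
r/2 = 0.062262, so r = 0.124523 = 12.4523%.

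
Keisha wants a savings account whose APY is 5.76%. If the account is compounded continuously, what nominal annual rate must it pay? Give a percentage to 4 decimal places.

5.6002%

Continuous: nominal r satisfies e^r − 1 = 0.0576.
r = ln(1 + 0.0576) = ln(1.0576) = 0.056002 = 5.6002%.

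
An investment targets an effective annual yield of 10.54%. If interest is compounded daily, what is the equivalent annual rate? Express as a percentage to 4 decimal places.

10.0221%

(1 + r/365)^365 − 1 = 0.1054, so 1 + r/365 = 1.1054^(1/365).
r/365 = 0.000275, so r = 0.100221 = 10.0221%.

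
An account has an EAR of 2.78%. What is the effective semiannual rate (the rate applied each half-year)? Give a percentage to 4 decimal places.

The per-half-year rate i satisfies (1 + i)^2 = 1 + 0.0278.
i = 1.0278^(1/2) − 1 = 0.0138047 = 1.3805%.

1.3805%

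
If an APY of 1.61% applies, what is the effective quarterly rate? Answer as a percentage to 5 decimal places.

0.40009%

The per-quarter rate i satisfies (1 + i)^4 = 1 + 0.0161.
i = 1.0161^(1/4) − 1 = 0.0040009 = 0.40009%.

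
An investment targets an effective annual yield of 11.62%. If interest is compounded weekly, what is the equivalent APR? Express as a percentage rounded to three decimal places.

11.005%

(1 + r/52)^52 − 1 = 0.1162, so 1 + r/52 = 1.1162^(1/52).
r/52 = 0.002116, so r = 0.110046 = 11.005%.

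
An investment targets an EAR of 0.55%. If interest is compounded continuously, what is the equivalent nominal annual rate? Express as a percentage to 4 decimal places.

0.5485%

Continuous: nominal r satisfies e^r − 1 = 0.0055.
r = ln(1 + 0.0055) = ln(1.0055) = 0.005485 = 0.5485%.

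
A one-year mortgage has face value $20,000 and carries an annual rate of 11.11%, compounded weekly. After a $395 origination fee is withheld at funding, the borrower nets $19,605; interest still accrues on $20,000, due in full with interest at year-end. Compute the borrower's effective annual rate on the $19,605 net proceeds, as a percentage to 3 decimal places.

Amount owed after one year: 20,000 × (1 + 0.1111/52)^52 = 20,000 × 1.117374 = $22,347.48.
Effective rate on net proceeds: 22,347.48 / 19,605 − 1 = 0.139887 = 13.989%.

13.989%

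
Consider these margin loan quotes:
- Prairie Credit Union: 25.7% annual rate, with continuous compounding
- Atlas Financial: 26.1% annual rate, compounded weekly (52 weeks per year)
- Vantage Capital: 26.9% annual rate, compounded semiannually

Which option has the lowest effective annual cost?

Vantage Capital

Prairie Credit Union: e^0.257 − 1 = 29.305%
Atlas Financial: (1 + 0.261/52)^52 − 1 = 29.738%
Vantage Capital: (1 + 0.269/2)^2 − 1 = 28.709%
The lowest effective annual rate is Vantage Capital at 28.709%.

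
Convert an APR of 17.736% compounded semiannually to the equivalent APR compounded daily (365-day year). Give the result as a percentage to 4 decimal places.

EAR = (1 + 0.17736/2)^2 − 1 = 0.185224.
Solve (1 + r/365)^365 = 1.185224: r/365 = 1.185224^(1/365) − 1 = 0.000466, so r = 0.169971 = 16.9971%.

16.9971%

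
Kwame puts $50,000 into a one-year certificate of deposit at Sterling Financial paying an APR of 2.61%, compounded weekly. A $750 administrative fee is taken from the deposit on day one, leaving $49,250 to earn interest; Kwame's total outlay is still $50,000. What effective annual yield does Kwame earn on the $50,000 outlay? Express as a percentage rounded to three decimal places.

Value after one year: 49,250 × (1 + 0.0261/52)^52 = 49,250 × 1.026437 = $50,552.02.
Effective yield on the $50,000 outlay: 50,552.02 / 50,000 − 1 = 0.011040 = 1.104%.

1.104%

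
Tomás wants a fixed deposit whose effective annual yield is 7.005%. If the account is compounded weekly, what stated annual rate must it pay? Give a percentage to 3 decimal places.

6.775%

(1 + r/52)^52 − 1 = 0.07005, so 1 + r/52 = 1.07005^(1/52).
r/52 = 0.001303, so r = 0.067749 = 6.775%.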